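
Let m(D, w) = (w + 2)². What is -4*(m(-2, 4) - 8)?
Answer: -112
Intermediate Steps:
m(D, w) = (2 + w)²
-4*(m(-2, 4) - 8) = -4*((2 + 4)² - 8) = -4*(6² - 8) = -4*(36 - 8) = -4*28 = -112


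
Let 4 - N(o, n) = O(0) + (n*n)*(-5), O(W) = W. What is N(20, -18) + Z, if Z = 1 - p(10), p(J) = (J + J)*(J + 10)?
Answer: 1225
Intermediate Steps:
p(J) = 2*J*(10 + J) (p(J) = (2*J)*(10 + J) = 2*J*(10 + J))
N(o, n) = 4 + 5*n² (N(o, n) = 4 - (0 + (n*n)*(-5)) = 4 - (0 + n²*(-5)) = 4 - (0 - 5*n²) = 4 - (-5)*n² = 4 + 5*n²)
Z = -399 (Z = 1 - 2*10*(10 + 10) = 1 - 2*10*20 = 1 - 1*400 = 1 - 400 = -399)
N(20, -18) + Z = (4 + 5*(-18)²) - 399 = (4 + 5*324) - 399 = (4 + 1620) - 399 = 1624 - 399 = 1225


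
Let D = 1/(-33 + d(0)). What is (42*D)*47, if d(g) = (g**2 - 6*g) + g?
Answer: -658/11 ≈ -59.818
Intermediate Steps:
d(g) = g**2 - 5*g
D = -1/33 (D = 1/(-33 + 0*(-5 + 0)) = 1/(-33 + 0*(-5)) = 1/(-33 + 0) = 1/(-33) = -1/33 ≈ -0.030303)
(42*D)*47 = (42*(-1/33))*47 = -14/11*47 = -658/11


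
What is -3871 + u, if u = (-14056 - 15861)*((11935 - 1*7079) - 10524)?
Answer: 169565685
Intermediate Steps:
u = 169569556 (u = -29917*((11935 - 7079) - 10524) = -29917*(4856 - 10524) = -29917*(-5668) = 169569556)
-3871 + u = -3871 + 169569556 = 169565685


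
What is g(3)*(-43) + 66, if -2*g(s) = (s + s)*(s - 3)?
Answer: 66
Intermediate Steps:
g(s) = -s*(-3 + s) (g(s) = -(s + s)*(s - 3)/2 = -2*s*(-3 + s)/2 = -s*(-3 + s))
g(3)*(-43) + 66 = (3*(3 - 1*3))*(-43) + 66 = (3*(3 - 3))*(-43) + 66 = (3*0)*(-43) + 66 = 0*(-43) + 66 = 0 + 66 = 66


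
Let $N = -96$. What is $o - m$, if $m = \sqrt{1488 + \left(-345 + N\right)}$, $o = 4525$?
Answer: $4525 - \sqrt{1047} \approx 4492.6$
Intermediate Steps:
$m = \sqrt{1047}$ ($m = \sqrt{1488 - 441} = \sqrt{1047} \approx 32.357$)
$o - m = 4525 - \sqrt{1047}$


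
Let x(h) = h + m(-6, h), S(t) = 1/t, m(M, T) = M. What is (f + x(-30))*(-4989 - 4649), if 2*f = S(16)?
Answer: 5546669/16 ≈ 3.4667e+5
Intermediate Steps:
f = 1/32 (f = (½)/16 = (½)*(1/16) = 1/32 ≈ 0.031250)
x(h) = -6 + h (x(h) = h - 6 = -6 + h)
(f + x(-30))*(-4989 - 4649) = (1/32 + (-6 - 30))*(-4989 - 4649) = (1/32 - 36)*(-9638) = -1151/32*(-9638) = 5546669/16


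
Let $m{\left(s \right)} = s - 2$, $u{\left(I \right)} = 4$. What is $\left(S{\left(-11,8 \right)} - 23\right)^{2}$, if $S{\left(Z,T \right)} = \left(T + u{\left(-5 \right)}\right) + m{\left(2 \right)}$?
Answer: $121$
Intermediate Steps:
$m{\left(s \right)} = -2 + s$
$S{\left(Z,T \right)} = 4 + T$ ($S{\left(Z,T \right)} = \left(T + 4\right) + \left(-2 + 2\right) = \left(4 + T\right) + 0 = 4 + T$)
$\left(S{\left(-11,8 \right)} - 23\right)^{2} = \left(\left(4 + 8\right) - 23\right)^{2} = \left(12 + \left(-28 + 5\right)\right)^{2} = \left(12 - 23\right)^{2} = \left(-11\right)^{2} = 121$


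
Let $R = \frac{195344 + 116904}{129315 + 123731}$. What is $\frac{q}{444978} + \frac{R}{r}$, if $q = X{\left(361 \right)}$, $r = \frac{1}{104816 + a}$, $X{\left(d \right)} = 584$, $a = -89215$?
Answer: $\frac{23561495040824}{1223911989} \approx 19251.0$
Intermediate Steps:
$r = \frac{1}{15601}$ ($r = \frac{1}{104816 - 89215} = \frac{1}{15601} \approx 6.4099 \cdot 10^{-5}$)
$q = 584$
$R = \frac{6788}{5501}$ ($R = \frac{312248}{253046} = 312248 \cdot \frac{1}{253046} = \frac{6788}{5501} \approx 1.234$)
$\frac{q}{444978} + \frac{R}{r} = \frac{584}{444978} + \frac{6788 \frac{1}{\frac{1}{15601}}}{5501} = 584 \cdot \frac{1}{444978} + \frac{6788}{5501} \cdot 15601 = \frac{292}{222489} + \frac{105899588}{5501} = \frac{23561495040824}{1223911989}$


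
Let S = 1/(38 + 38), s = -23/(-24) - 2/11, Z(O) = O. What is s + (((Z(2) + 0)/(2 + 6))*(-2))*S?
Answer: 1931/2508 ≈ 0.76994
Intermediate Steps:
s = 205/264 (s = -23*(-1/24) - 2*1/11 = 23/24 - 2/11 = 205/264 ≈ 0.77652)
S = 1/76 ≈ 0.013158
s + (((Z(2) + 0)/(2 + 6))*(-2))*S = 205/264 + (((2 + 0)/(2 + 6))*(-2))*(1/76) = 205/264 + ((2/8)*(-2))*(1/76) = 205/264 + ((2*(⅛))*(-2))*(1/76) = 205/264 + ((¼)*(-2))*(1/76) = 205/264 - ½*1/76 = 205/264 - 1/152 = 1931/2508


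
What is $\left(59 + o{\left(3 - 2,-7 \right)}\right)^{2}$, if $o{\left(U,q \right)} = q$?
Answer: $2704$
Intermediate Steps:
$\left(59 + o{\left(3 - 2,-7 \right)}\right)^{2} = \left(59 - 7\right)^{2} = 52^{2} = 2704$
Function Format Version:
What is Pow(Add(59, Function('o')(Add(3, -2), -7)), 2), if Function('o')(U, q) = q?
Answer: 2704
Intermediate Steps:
Pow(Add(59, Function('o')(Add(3, -2), -7)), 2) = Pow(Add(59, -7), 2) = Pow(52, 2) = 2704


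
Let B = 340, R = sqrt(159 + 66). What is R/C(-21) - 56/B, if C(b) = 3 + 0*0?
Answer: 411/85 ≈ 4.8353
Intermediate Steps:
C(b) = 3 (C(b) = 3 + 0 = 3)
R = 15 (R = sqrt(225) = 15)
R/C(-21) - 56/B = 15/3 - 56/340 = 15*(1/3) - 56*1/340 = 5 - 14/85 = 411/85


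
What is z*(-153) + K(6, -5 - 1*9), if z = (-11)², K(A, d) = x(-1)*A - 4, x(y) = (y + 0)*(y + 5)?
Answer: -18541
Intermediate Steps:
x(y) = y*(5 + y)
K(A, d) = -4 - 4*A (K(A, d) = (-(5 - 1))*A - 4 = (-1*4)*A - 4 = -4*A - 4 = -4 - 4*A)
z = 121
z*(-153) + K(6, -5 - 1*9) = 121*(-153) + (-4 - 4*6) = -18513 + (-4 - 24) = -18513 - 28 = -18541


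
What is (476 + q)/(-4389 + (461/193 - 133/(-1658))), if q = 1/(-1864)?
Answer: -141959418211/1308214530188 ≈ -0.10851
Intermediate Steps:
q = -1/1864 ≈ -0.00053648
(476 + q)/(-4389 + (461/193 - 133/(-1658))) = (476 - 1/1864)/(-4389 + (461/193 - 133/(-1658))) = 887263/(1864*(-4389 + (461*(1/193) - 133*(-1/1658)))) = 887263/(1864*(-4389 + (461/193 + 133/1658))) = 887263/(1864*(-4389 + 790007/319994)) = 887263/(1864*(-1403663659/319994)) = (887263/1864)*(-319994/1403663659) = -141959418211/1308214530188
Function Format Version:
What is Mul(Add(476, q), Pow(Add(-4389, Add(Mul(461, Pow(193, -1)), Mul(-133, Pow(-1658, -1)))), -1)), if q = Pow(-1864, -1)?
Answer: Rational(-141959418211, 1308214530188) ≈ -0.10851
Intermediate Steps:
q = Rational(-1, 1864) ≈ -0.00053648
Mul(Add(476, q), Pow(Add(-4389, Add(Mul(461, Pow(193, -1)), Mul(-133, Pow(-1658, -1)))), -1)) = Mul(Add(476, Rational(-1, 1864)), Pow(Add(-4389, Add(Mul(461, Pow(193, -1)), Mul(-133, Pow(-1658, -1)))), -1)) = Mul(Rational(887263, 1864), Pow(Add(-4389, Add(Mul(461, Rational(1, 193)), Mul(-133, Rational(-1, 1658)))), -1)) = Mul(Rational(887263, 1864), Pow(Add(-4389, Add(Rational(461, 193), Rational(133, 1658))), -1)) = Mul(Rational(887263, 1864), Pow(Add(-4389, Rational(790007, 319994)), -1)) = Mul(Rational(887263, 1864), Pow(Rational(-1403663659, 319994), -1)) = Mul(Rational(887263, 1864), Rational(-319994, 1403663659)) = Rational(-141959418211, 1308214530188)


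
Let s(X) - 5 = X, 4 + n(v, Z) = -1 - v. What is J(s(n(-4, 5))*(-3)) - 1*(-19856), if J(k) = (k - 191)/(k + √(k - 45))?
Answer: 1331164/67 + 203*I*√57/201 ≈ 19868.0 + 7.625*I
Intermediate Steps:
n(v, Z) = -5 - v (n(v, Z) = -4 + (-1 - v) = -5 - v)
s(X) = 5 + X
J(k) = (-191 + k)/(k + √(-45 + k))
J(s(n(-4, 5))*(-3)) - 1*(-19856) = (-191 + (5 + (-5 - 1*(-4)))*(-3))/((5 + (-5 - 1*(-4)))*(-3) + √(-45 + (5 + (-5 - 1*(-4)))*(-3))) - 1*(-19856) = (-191 + (5 + (-5 + 4))*(-3))/((5 + (-5 + 4))*(-3) + √(-45 + (5 + (-5 + 4))*(-3))) + 19856 = (-191 + (5 - 1)*(-3))/((5 - 1)*(-3) + √(-45 + (5 - 1)*(-3))) + 19856 = (-191 + 4*(-3))/(4*(-3) + √(-45 + 4*(-3))) + 19856 = (-191 - 12)/(-12 + √(-45 - 12)) + 19856 = -203/(-12 + √(-57)) + 19856 = -203/(-12 + I*√57) + 19856 = 19856 - 203/(-12 + I*√57)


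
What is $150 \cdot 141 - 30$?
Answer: $21120$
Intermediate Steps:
$150 \cdot 141 - 30 = 21150 - 30 = 21120$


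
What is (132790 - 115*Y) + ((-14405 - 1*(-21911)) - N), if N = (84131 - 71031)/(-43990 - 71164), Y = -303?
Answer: 10084099907/57577 ≈ 1.7514e+5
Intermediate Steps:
N = -6550/57577 (N = 13100/(-115154) = 13100*(-1/115154) = -6550/57577 ≈ -0.11376)
(132790 - 115*Y) + ((-14405 - 1*(-21911)) - N) = (132790 - 115*(-303)) + ((-14405 - 1*(-21911)) - 1*(-6550/57577)) = (132790 + 34845) + ((-14405 + 21911) + 6550/57577) = 167635 + (7506 + 6550/57577) = 167635 + 432179512/57577 = 10084099907/57577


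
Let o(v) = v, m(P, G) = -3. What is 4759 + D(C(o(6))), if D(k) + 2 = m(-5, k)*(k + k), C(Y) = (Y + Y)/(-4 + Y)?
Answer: 4721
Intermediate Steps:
C(Y) = 2*Y/(-4 + Y) (C(Y) = (2*Y)/(-4 + Y) = 2*Y/(-4 + Y))
D(k) = -2 - 6*k (D(k) = -2 - 3*(k + k) = -2 - 6*k)
4759 + D(C(o(6))) = 4759 + (-2 - 12*6/(-4 + 6)) = 4759 + (-2 - 12*6/2) = 4759 + (-2 - 6*6) = 4759 + (-2 - 36) = 4759 - 38 = 4721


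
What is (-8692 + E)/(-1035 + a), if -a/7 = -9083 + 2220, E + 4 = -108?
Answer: -4402/23503 ≈ -0.18730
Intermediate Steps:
E = -112 (E = -4 - 108 = -112)
a = 48041 (a = -7*(-9083 + 2220) = -7*(-6863) = 48041)
(-8692 + E)/(-1035 + a) = (-8692 - 112)/(-1035 + 48041) = -8804/47006 = -8804*1/47006 = -4402/23503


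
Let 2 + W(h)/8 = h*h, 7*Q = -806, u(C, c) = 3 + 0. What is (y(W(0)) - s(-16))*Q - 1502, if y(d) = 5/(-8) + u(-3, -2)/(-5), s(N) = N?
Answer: -448453/140 ≈ -3203.2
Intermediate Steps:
u(C, c) = 3
Q = -806/7 (Q = (⅐)*(-806) = -806/7 ≈ -115.14)
W(h) = -16 + 8*h² (W(h) = -16 + 8*(h*h) = -16 + 8*h²)
y(d) = -49/40 (y(d) = 5/(-8) + 3/(-5) = 5*(-⅛) + 3*(-⅕) = -5/8 - ⅗ = -49/40)
(y(W(0)) - s(-16))*Q - 1502 = (-49/40 - 1*(-16))*(-806/7) - 1502 = (-49/40 + 16)*(-806/7) - 1502 = (591/40)*(-806/7) - 1502 = -238173/140 - 1502 = -448453/140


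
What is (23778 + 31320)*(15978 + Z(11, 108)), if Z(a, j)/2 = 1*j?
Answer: 892257012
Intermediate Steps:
Z(a, j) = 2*j (Z(a, j) = 2*(1*j) = 2*j)
(23778 + 31320)*(15978 + Z(11, 108)) = (23778 + 31320)*(15978 + 2*108) = 55098*(15978 + 216) = 55098*16194 = 892257012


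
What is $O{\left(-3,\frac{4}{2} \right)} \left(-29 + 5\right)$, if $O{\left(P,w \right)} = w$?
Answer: $-48$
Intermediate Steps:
$O{\left(-3,\frac{4}{2} \right)} \left(-29 + 5\right) = \frac{4}{2} \left(-29 + 5\right) = 4 \cdot \frac{1}{2} \left(-24\right) = 2 \left(-24\right) = -48$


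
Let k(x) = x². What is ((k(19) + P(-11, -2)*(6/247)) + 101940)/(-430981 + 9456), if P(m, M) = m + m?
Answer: -5053643/20823335 ≈ -0.24269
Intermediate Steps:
P(m, M) = 2*m
((k(19) + P(-11, -2)*(6/247)) + 101940)/(-430981 + 9456) = ((19² + (2*(-11))*(6/247)) + 101940)/(-430981 + 9456) = ((361 - 132/247) + 101940)/(-421525) = ((361 - 22*6/247) + 101940)*(-1/421525) = ((361 - 132/247) + 101940)*(-1/421525) = (89035/247 + 101940)*(-1/421525) = (25268215/247)*(-1/421525) = -5053643/20823335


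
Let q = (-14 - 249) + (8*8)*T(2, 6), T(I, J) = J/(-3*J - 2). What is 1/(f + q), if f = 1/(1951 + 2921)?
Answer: -24360/6874387 ≈ -0.0035436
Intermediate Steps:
T(I, J) = J/(-2 - 3*J)
f = 1/4872 ≈ 0.00020525
q = -1411/5 (q = (-14 - 249) + (8*8)*(-1*6/(2 + 3*6)) = -263 + 64*(-1*6/(2 + 18)) = -263 + 64*(-1*6/20) = -263 + 64*(-1*6*1/20) = -263 + 64*(-3/10) = -263 - 96/5 = -1411/5 ≈ -282.20)
1/(f + q) = 1/(1/4872 - 1411/5) = 1/(-6874387/24360) = -24360/6874387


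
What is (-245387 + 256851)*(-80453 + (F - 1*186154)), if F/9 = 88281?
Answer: 6052097808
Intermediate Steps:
F = 794529 (F = 9*88281 = 794529)
(-245387 + 256851)*(-80453 + (F - 1*186154)) = (-245387 + 256851)*(-80453 + (794529 - 1*186154)) = 11464*(-80453 + (794529 - 186154)) = 11464*(-80453 + 608375) = 11464*527922 = 6052097808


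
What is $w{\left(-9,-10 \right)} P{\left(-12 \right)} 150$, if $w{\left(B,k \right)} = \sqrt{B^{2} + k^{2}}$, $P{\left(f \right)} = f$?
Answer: $- 1800 \sqrt{181} \approx -24217.0$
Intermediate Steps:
$w{\left(-9,-10 \right)} P{\left(-12 \right)} 150 = \sqrt{\left(-9\right)^{2} + \left(-10\right)^{2}} \left(-12\right) 150 = \sqrt{81 + 100} \left(-12\right) 150 = \sqrt{181} \left(-12\right) 150 = - 12 \sqrt{181} \cdot 150 = - 1800 \sqrt{181}$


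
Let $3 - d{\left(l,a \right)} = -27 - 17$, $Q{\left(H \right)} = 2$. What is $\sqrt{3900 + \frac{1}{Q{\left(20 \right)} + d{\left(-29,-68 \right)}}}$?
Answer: $\frac{\sqrt{191101}}{7} \approx 62.45$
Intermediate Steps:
$d{\left(l,a \right)} = 47$ ($d{\left(l,a \right)} = 3 - \left(-27 - 17\right) = 3 - -44 = 3 + 44 = 47$)
$\sqrt{3900 + \frac{1}{Q{\left(20 \right)} + d{\left(-29,-68 \right)}}} = \sqrt{3900 + \frac{1}{2 + 47}} = \sqrt{3900 + \frac{1}{49}} = \sqrt{\frac{191101}{49}} = \frac{\sqrt{191101}}{7}$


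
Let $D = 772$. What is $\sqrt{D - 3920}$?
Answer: $2 i \sqrt{787} \approx 56.107 i$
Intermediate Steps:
$\sqrt{D - 3920} = \sqrt{772 - 3920} = \sqrt{-3148} = 2 i \sqrt{787}$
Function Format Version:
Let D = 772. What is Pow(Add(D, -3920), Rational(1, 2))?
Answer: Mul(2, I, Pow(787, Rational(1, 2))) ≈ Mul(56.107, I)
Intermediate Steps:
Pow(Add(D, -3920), Rational(1, 2)) = Pow(Add(772, -3920), Rational(1, 2)) = Pow(-3148, Rational(1, 2)) = Mul(2, I, Pow(787, Rational(1, 2)))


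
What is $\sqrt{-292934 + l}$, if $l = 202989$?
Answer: $i \sqrt{89945} \approx 299.91 i$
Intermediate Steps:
$\sqrt{-292934 + l} = \sqrt{-292934 + 202989} = \sqrt{-89945} = i \sqrt{89945}$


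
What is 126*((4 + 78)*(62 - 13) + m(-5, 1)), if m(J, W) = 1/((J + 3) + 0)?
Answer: 506205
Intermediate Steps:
m(J, W) = 1/(3 + J) (m(J, W) = 1/((3 + J) + 0) = 1/(3 + J))
126*((4 + 78)*(62 - 13) + m(-5, 1)) = 126*((4 + 78)*(62 - 13) + 1/(3 - 5)) = 126*(82*49 + 1/(-2)) = 126*(4018 - 1/2) = 126*(8035/2) = 506205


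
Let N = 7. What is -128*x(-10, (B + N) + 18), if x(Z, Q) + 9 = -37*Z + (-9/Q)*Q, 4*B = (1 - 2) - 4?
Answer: -45056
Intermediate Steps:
B = -5/4 (B = ((1 - 2) - 4)/4 = (-1 - 4)/4 = (1/4)*(-5) = -5/4 ≈ -1.2500)
x(Z, Q) = -18 - 37*Z (x(Z, Q) = -9 + (-37*Z + (-9/Q)*Q) = -9 + (-37*Z - 9) = -9 + (-9 - 37*Z) = -18 - 37*Z)
-128*x(-10, (B + N) + 18) = -128*(-18 - 37*(-10)) = -128*(-18 + 370) = -128*352 = -45056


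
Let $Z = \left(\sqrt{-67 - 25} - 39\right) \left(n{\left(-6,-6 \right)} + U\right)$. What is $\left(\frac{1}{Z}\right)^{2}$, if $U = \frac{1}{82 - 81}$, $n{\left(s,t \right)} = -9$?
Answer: $\frac{i}{64 \left(156 \sqrt{23} + 1429 i\right)} \approx 8.5819 \cdot 10^{-6} + 4.493 \cdot 10^{-6} i$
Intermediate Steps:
$U = 1$ ($U = 1^{-1} = 1$)
$Z = 312 - 16 i \sqrt{23}$ ($Z = \left(\sqrt{-67 - 25} - 39\right) \left(-9 + 1\right) = \left(\sqrt{-92} - 39\right) \left(-8\right) = \left(2 i \sqrt{23} - 39\right) \left(-8\right) = \left(-39 + 2 i \sqrt{23}\right) \left(-8\right) = 312 - 16 i \sqrt{23} \approx 312.0 - 76.733 i$)
$\left(\frac{1}{Z}\right)^{2} = \left(\frac{1}{312 - 16 i \sqrt{23}}\right)^{2} = \frac{1}{\left(312 - 16 i \sqrt{23}\right)^{2}}$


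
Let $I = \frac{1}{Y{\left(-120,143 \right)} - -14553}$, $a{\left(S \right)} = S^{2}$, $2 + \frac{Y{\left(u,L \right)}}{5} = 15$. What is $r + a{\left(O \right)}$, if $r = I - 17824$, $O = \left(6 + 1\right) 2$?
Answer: $- \frac{257686103}{14618} \approx -17628.0$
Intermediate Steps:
$Y{\left(u,L \right)} = 65$ ($Y{\left(u,L \right)} = -10 + 5 \cdot 15 = -10 + 75 = 65$)
$O = 14$ ($O = 7 \cdot 2 = 14$)
$I = \frac{1}{14618}$ ($I = \frac{1}{65 - -14553} = \frac{1}{65 + 14553} = \frac{1}{14618} \approx 6.8409 \cdot 10^{-5}$)
$r = - \frac{260551231}{14618}$ ($r = \frac{1}{14618} - 17824 = - \frac{260551231}{14618} \approx -17824.0$)
$r + a{\left(O \right)} = - \frac{260551231}{14618} + 14^{2} = - \frac{260551231}{14618} + 196 = - \frac{257686103}{14618}$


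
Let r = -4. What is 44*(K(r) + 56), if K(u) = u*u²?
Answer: -352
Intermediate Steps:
K(u) = u³
44*(K(r) + 56) = 44*((-4)³ + 56) = 44*(-64 + 56) = 44*(-8) = -352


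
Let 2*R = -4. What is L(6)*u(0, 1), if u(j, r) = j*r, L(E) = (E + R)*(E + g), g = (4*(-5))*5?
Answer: 0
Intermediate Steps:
g = -100 (g = -20*5 = -100)
R = -2 (R = (1/2)*(-4) = -2)
L(E) = (-100 + E)*(-2 + E) (L(E) = (E - 2)*(E - 100) = (-2 + E)*(-100 + E) = (-100 + E)*(-2 + E))
L(6)*u(0, 1) = (200 + 6**2 - 102*6)*(0*1) = (200 + 36 - 612)*0 = -376*0 = 0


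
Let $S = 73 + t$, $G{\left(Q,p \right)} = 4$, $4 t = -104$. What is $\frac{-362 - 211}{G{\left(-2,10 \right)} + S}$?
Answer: $- \frac{191}{17} \approx -11.235$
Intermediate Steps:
$t = -26$ ($t = \frac{1}{4} \left(-104\right) = -26$)
$S = 47$ ($S = 73 - 26 = 47$)
$\frac{-362 - 211}{G{\left(-2,10 \right)} + S} = \frac{-362 - 211}{4 + 47} = - \frac{573}{51} = \left(-573\right) \frac{1}{51} = - \frac{191}{17}$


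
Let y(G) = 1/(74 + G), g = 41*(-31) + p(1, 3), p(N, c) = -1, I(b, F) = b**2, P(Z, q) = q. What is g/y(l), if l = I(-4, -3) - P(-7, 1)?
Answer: -113208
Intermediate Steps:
l = 15 (l = (-4)**2 - 1*1 = 16 - 1 = 15)
g = -1272 (g = 41*(-31) - 1 = -1271 - 1 = -1272)
g/y(l) = -1272/(1/(74 + 15)) = -1272/(1/89) = -1272/1/89 = -1272*89 = -113208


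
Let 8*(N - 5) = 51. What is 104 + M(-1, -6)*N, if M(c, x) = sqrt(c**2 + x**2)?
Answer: 104 + 91*sqrt(37)/8 ≈ 173.19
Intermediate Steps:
N = 91/8 (N = 5 + (1/8)*51 = 5 + 51/8 = 91/8 ≈ 11.375)
104 + M(-1, -6)*N = 104 + sqrt((-1)**2 + (-6)**2)*(91/8) = 104 + sqrt(1 + 36)*(91/8) = 104 + sqrt(37)*(91/8) = 104 + 91*sqrt(37)/8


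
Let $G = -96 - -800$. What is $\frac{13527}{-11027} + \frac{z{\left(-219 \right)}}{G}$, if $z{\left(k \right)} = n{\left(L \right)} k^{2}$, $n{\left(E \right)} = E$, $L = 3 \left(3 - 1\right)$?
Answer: $\frac{1581836337}{3881504} \approx 407.53$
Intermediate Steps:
$L = 6$ ($L = 3 \cdot 2 = 6$)
$z{\left(k \right)} = 6 k^{2}$
$G = 704$ ($G = -96 + 800 = 704$)
$\frac{13527}{-11027} + \frac{z{\left(-219 \right)}}{G} = \frac{13527}{-11027} + \frac{6 \left(-219\right)^{2}}{704} = 13527 \left(- \frac{1}{11027}\right) + 6 \cdot 47961 \cdot \frac{1}{704} = - \frac{13527}{11027} + 287766 \cdot \frac{1}{704} = - \frac{13527}{11027} + \frac{143883}{352} = \frac{1581836337}{3881504}$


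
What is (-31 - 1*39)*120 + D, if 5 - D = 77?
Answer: -8472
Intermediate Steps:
D = -72 (D = 5 - 1*77 = 5 - 77 = -72)
(-31 - 1*39)*120 + D = (-31 - 1*39)*120 - 72 = (-31 - 39)*120 - 72 = -70*120 - 72 = -8400 - 72 = -8472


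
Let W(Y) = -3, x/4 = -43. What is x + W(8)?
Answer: -175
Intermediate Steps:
x = -172 (x = 4*(-43) = -172)
x + W(8) = -172 - 3 = -175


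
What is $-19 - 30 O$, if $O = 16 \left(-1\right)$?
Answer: $461$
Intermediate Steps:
$O = -16$
$-19 - 30 O = -19 - -480 = -19 + 480 = 461$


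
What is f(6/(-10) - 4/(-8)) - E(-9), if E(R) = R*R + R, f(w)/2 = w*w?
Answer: -3599/50 ≈ -71.980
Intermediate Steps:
f(w) = 2*w² (f(w) = 2*(w*w) = 2*w²)
E(R) = R + R² (E(R) = R² + R = R + R²)
f(6/(-10) - 4/(-8)) - E(-9) = 2*(6/(-10) - 4/(-8))² - (-9)*(1 - 9) = 2*(6*(-⅒) - 4*(-⅛))² - (-9)*(-8) = 2*(-⅗ + ½)² - 1*72 = 2*(-⅒)² - 72 = 2*(1/100) - 72 = 1/50 - 72 = -3599/50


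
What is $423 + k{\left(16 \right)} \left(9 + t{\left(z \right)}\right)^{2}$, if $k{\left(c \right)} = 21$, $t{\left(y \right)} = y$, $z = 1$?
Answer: $2523$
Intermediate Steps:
$423 + k{\left(16 \right)} \left(9 + t{\left(z \right)}\right)^{2} = 423 + 21 \left(9 + 1\right)^{2} = 423 + 21 \cdot 10^{2} = 423 + 21 \cdot 100 = 423 + 2100 = 2523$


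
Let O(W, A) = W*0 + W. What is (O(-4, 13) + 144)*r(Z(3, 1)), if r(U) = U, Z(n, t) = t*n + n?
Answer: 840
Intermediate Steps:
Z(n, t) = n + n*t (Z(n, t) = n*t + n = n + n*t)
O(W, A) = W (O(W, A) = 0 + W = W)
(O(-4, 13) + 144)*r(Z(3, 1)) = (-4 + 144)*(3*(1 + 1)) = 140*(3*2) = 140*6 = 840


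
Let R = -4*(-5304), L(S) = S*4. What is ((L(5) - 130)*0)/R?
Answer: 0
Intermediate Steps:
L(S) = 4*S
R = 21216
((L(5) - 130)*0)/R = ((4*5 - 130)*0)/21216 = ((20 - 130)*0)*(1/21216) = -110*0*(1/21216) = 0*(1/21216) = 0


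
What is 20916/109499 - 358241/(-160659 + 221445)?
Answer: -37955631283/6656006214 ≈ -5.7025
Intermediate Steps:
20916/109499 - 358241/(-160659 + 221445) = 20916*(1/109499) - 358241/60786 = 20916/109499 - 358241*1/60786 = 20916/109499 - 358241/60786 = -37955631283/6656006214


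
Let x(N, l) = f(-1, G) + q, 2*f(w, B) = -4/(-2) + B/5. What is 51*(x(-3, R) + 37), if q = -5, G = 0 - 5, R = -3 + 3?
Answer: 3315/2 ≈ 1657.5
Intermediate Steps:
R = 0
G = -5
f(w, B) = 1 + B/10 (f(w, B) = (-4/(-2) + B/5)/2 = (-4*(-½) + B*(⅕))/2 = (2 + B/5)/2 = 1 + B/10)
x(N, l) = -9/2 (x(N, l) = (1 + (⅒)*(-5)) - 5 = (1 - ½) - 5 = ½ - 5 = -9/2)
51*(x(-3, R) + 37) = 51*(-9/2 + 37) = 51*(65/2) = 3315/2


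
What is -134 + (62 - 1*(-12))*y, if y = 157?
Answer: 11484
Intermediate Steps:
-134 + (62 - 1*(-12))*y = -134 + (62 - 1*(-12))*157 = -134 + (62 + 12)*157 = -134 + 74*157 = -134 + 11618 = 11484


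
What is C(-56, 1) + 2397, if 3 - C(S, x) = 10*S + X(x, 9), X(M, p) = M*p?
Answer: 2951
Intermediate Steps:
C(S, x) = 3 - 10*S - 9*x (C(S, x) = 3 - (10*S + x*9) = 3 - (10*S + 9*x) = 3 - (9*x + 10*S) = 3 + (-10*S - 9*x) = 3 - 10*S - 9*x)
C(-56, 1) + 2397 = (3 - 10*(-56) - 9*1) + 2397 = (3 + 560 - 9) + 2397 = 554 + 2397 = 2951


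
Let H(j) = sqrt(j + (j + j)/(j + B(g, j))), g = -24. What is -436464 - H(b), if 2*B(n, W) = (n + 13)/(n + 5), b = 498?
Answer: -436464 - 3*sqrt(19918521770)/18935 ≈ -4.3649e+5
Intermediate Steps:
B(n, W) = (13 + n)/(2*(5 + n)) (B(n, W) = ((n + 13)/(n + 5))/2 = ((13 + n)/(5 + n))/2 = (13 + n)/(2*(5 + n)))
H(j) = sqrt(j + 2*j/(11/38 + j)) (H(j) = sqrt(j + (j + j)/(j + (13 - 24)/(2*(5 - 24)))) = sqrt(j + (2*j)/(j + (1/2)*(-11)/(-19))) = sqrt(j + (2*j)/(j + (1/2)*(-1/19)*(-11))) = sqrt(j + (2*j)/(j + 11/38)) = sqrt(j + (2*j)/(11/38 + j)) = sqrt(j + 2*j/(11/38 + j)))
-436464 - H(b) = -436464 - sqrt(498*(87 + 38*498)/(11 + 38*498)) = -436464 - sqrt(498*(87 + 18924)/(11 + 18924)) = -436464 - sqrt(498*19011/18935) = -436464 - sqrt(498*(1/18935)*19011) = -436464 - sqrt(9467478/18935) = -436464 - 3*sqrt(19918521770)/18935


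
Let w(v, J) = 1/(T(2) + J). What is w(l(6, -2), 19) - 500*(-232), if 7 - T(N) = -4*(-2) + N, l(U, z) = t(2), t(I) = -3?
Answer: 1856001/16 ≈ 1.1600e+5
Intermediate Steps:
l(U, z) = -3
T(N) = -1 - N (T(N) = 7 - (-4*(-2) + N) = 7 - (8 + N) = 7 + (-8 - N) = -1 - N)
w(v, J) = 1/(-3 + J) (w(v, J) = 1/((-1 - 1*2) + J) = 1/((-1 - 2) + J) = 1/(-3 + J))
w(l(6, -2), 19) - 500*(-232) = 1/(-3 + 19) - 500*(-232) = 1/16 + 116000 = 1856001/16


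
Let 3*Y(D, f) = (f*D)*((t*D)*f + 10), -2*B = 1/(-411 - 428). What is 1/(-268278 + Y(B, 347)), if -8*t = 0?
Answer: -2517/675253991 ≈ -3.7275e-6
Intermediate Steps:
t = 0 (t = -⅛*0 = 0)
B = 1/1678 (B = -1/(2*(-411 - 428)) = -½/(-839) = -½*(-1/839) = 1/1678 ≈ 0.00059595)
Y(D, f) = 10*D*f/3 (Y(D, f) = ((f*D)*((0*D)*f + 10))/3 = ((D*f)*(0*f + 10))/3 = ((D*f)*(0 + 10))/3 = ((D*f)*10)/3 = (10*D*f)/3 = 10*D*f/3)
1/(-268278 + Y(B, 347)) = 1/(-268278 + (10/3)*(1/1678)*347) = 1/(-268278 + 1735/2517) = 1/(-675253991/2517) = -2517/675253991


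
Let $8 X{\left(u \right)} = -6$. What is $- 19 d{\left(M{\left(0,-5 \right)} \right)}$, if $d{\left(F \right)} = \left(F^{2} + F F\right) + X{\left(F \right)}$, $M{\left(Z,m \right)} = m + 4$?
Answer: $- \frac{95}{4} \approx -23.75$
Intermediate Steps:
$X{\left(u \right)} = - \frac{3}{4}$ ($X{\left(u \right)} = \frac{1}{8} \left(-6\right) = - \frac{3}{4}$)
$M{\left(Z,m \right)} = 4 + m$
$d{\left(F \right)} = - \frac{3}{4} + 2 F^{2}$ ($d{\left(F \right)} = \left(F^{2} + F F\right) - \frac{3}{4} = \left(F^{2} + F^{2}\right) - \frac{3}{4} = 2 F^{2} - \frac{3}{4} = - \frac{3}{4} + 2 F^{2}$)
$- 19 d{\left(M{\left(0,-5 \right)} \right)} = - 19 \left(- \frac{3}{4} + 2 \left(4 - 5\right)^{2}\right) = - 19 \left(- \frac{3}{4} + 2 \left(-1\right)^{2}\right) = - 19 \left(- \frac{3}{4} + 2 \cdot 1\right) = - 19 \left(- \frac{3}{4} + 2\right) = \left(-19\right) \frac{5}{4} = - \frac{95}{4}$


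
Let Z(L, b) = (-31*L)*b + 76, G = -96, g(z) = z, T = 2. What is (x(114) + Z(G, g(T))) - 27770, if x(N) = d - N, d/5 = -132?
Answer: -22516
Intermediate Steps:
d = -660 (d = 5*(-132) = -660)
Z(L, b) = 76 - 31*L*b (Z(L, b) = -31*L*b + 76 = 76 - 31*L*b)
x(N) = -660 - N
(x(114) + Z(G, g(T))) - 27770 = ((-660 - 1*114) + (76 - 31*(-96)*2)) - 27770 = ((-660 - 114) + (76 + 5952)) - 27770 = (-774 + 6028) - 27770 = 5254 - 27770 = -22516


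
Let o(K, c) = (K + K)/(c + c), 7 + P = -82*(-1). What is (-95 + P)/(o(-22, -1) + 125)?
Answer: -20/147 ≈ -0.13605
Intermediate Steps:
P = 75 (P = -7 - 82*(-1) = -7 + 82 = 75)
o(K, c) = K/c (o(K, c) = (2*K)/((2*c)) = (2*K)*(1/(2*c)) = K/c)
(-95 + P)/(o(-22, -1) + 125) = (-95 + 75)/(-22/(-1) + 125) = -20/(-22*(-1) + 125) = -20/(22 + 125) = -20/147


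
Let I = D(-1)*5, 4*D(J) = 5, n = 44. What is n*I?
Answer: 275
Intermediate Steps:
D(J) = 5/4 (D(J) = (¼)*5 = 5/4)
I = 25/4 (I = (5/4)*5 = 25/4 ≈ 6.2500)
n*I = 44*(25/4) = 275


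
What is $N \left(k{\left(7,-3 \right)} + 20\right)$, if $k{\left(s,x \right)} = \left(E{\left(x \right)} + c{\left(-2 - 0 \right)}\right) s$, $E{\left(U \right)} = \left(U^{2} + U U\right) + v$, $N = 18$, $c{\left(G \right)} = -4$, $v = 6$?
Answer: $2880$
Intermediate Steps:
$E{\left(U \right)} = 6 + 2 U^{2}$ ($E{\left(U \right)} = \left(U^{2} + U U\right) + 6 = \left(U^{2} + U^{2}\right) + 6 = 2 U^{2} + 6 = 6 + 2 U^{2}$)
$k{\left(s,x \right)} = s \left(2 + 2 x^{2}\right)$ ($k{\left(s,x \right)} = \left(\left(6 + 2 x^{2}\right) - 4\right) s = \left(2 + 2 x^{2}\right) s = s \left(2 + 2 x^{2}\right)$)
$N \left(k{\left(7,-3 \right)} + 20\right) = 18 \left(2 \cdot 7 \left(1 + \left(-3\right)^{2}\right) + 20\right) = 18 \left(2 \cdot 7 \left(1 + 9\right) + 20\right) = 18 \left(2 \cdot 7 \cdot 10 + 20\right) = 18 \left(140 + 20\right) = 18 \cdot 160 = 2880$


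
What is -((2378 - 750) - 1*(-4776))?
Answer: -6404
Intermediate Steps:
-((2378 - 750) - 1*(-4776)) = -(1628 + 4776) = -1*6404 = -6404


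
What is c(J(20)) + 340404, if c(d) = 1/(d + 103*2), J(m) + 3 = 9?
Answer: 72165649/212 ≈ 3.4040e+5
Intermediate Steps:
J(m) = 6 (J(m) = -3 + 9 = 6)
c(d) = 1/(206 + d) (c(d) = 1/(d + 206) = 1/(206 + d))
c(J(20)) + 340404 = 1/(206 + 6) + 340404 = 1/212 + 340404 = 72165649/212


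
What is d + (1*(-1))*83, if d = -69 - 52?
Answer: -204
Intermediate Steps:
d = -121
d + (1*(-1))*83 = -121 + (1*(-1))*83 = -121 - 1*83 = -121 - 83 = -204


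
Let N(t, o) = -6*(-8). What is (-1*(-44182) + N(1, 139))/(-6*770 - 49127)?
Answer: -44230/53747 ≈ -0.82293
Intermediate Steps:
N(t, o) = 48
(-1*(-44182) + N(1, 139))/(-6*770 - 49127) = (-1*(-44182) + 48)/(-6*770 - 49127) = (44182 + 48)/(-4620 - 49127) = 44230/(-53747) = 44230*(-1/53747) = -44230/53747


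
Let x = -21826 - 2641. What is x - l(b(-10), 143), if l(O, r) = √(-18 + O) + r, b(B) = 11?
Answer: -24610 - I*√7 ≈ -24610.0 - 2.6458*I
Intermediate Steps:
x = -24467
l(O, r) = r + √(-18 + O)
x - l(b(-10), 143) = -24467 - (143 + √(-18 + 11)) = -24467 - (143 + √(-7)) = -24467 - (143 + I*√7) = -24467 + (-143 - I*√7) = -24610 - I*√7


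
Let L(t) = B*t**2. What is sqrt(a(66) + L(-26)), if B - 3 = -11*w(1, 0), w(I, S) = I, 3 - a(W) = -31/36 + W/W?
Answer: I*sqrt(194585)/6 ≈ 73.52*I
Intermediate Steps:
a(W) = 103/36 (a(W) = 3 - (-31/36 + W/W) = 3 - (-31*1/36 + 1) = 3 - (-31/36 + 1) = 3 - 1*5/36 = 3 - 5/36 = 103/36)
B = -8 (B = 3 - 11*1 = 3 - 11 = -8)
L(t) = -8*t**2
sqrt(a(66) + L(-26)) = sqrt(103/36 - 8*(-26)**2) = sqrt(103/36 - 8*676) = sqrt(103/36 - 5408) = sqrt(-194585/36) = I*sqrt(194585)/6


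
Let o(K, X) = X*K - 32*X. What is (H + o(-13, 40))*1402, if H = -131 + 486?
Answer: -2025890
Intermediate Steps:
H = 355
o(K, X) = -32*X + K*X (o(K, X) = K*X - 32*X = -32*X + K*X)
(H + o(-13, 40))*1402 = (355 + 40*(-32 - 13))*1402 = (355 + 40*(-45))*1402 = (355 - 1800)*1402 = -1445*1402 = -2025890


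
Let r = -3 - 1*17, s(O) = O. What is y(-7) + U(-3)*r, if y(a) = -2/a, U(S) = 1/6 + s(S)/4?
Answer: 251/21 ≈ 11.952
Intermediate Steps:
U(S) = ⅙ + S/4 (U(S) = 1/6 + S/4 = 1*(⅙) + S*(¼) = ⅙ + S/4)
r = -20 (r = -3 - 17 = -20)
y(-7) + U(-3)*r = -2/(-7) + (⅙ + (¼)*(-3))*(-20) = -2*(-⅐) + (⅙ - ¾)*(-20) = 2/7 - 7/12*(-20) = 2/7 + 35/3 = 251/21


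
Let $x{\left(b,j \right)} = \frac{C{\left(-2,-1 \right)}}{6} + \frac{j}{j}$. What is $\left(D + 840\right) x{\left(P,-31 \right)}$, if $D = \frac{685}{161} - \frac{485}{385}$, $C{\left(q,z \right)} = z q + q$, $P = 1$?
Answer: $\frac{1492944}{1771} \approx 843.0$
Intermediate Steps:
$C{\left(q,z \right)} = q + q z$ ($C{\left(q,z \right)} = q z + q = q + q z$)
$D = \frac{5304}{1771}$ ($D = 685 \cdot \frac{1}{161} - \frac{97}{77} = \frac{685}{161} - \frac{97}{77} = \frac{5304}{1771} \approx 2.9949$)
$x{\left(b,j \right)} = 1$ ($x{\left(b,j \right)} = \frac{\left(-2\right) \left(1 - 1\right)}{6} + \frac{j}{j} = \left(-2\right) 0 \cdot \frac{1}{6} + 1 = 0 \cdot \frac{1}{6} + 1 = 0 + 1 = 1$)
$\left(D + 840\right) x{\left(P,-31 \right)} = \left(\frac{5304}{1771} + 840\right) 1 = \frac{1492944}{1771} \cdot 1 = \frac{1492944}{1771}$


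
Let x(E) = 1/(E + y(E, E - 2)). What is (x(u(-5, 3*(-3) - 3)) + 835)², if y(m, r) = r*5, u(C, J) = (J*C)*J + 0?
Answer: 13072194571401/18748900 ≈ 6.9723e+5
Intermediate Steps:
u(C, J) = C*J² (u(C, J) = (C*J)*J + 0 = C*J² + 0 = C*J²)
y(m, r) = 5*r
x(E) = 1/(-10 + 6*E) (x(E) = 1/(E + 5*(E - 2)) = 1/(E + 5*(-2 + E)) = 1/(E + (-10 + 5*E)) = 1/(-10 + 6*E))
(x(u(-5, 3*(-3) - 3)) + 835)² = (1/(2*(-5 + 3*(-5*(3*(-3) - 3)²))) + 835)² = (1/(2*(-5 + 3*(-5*(-9 - 3)²))) + 835)² = (1/(2*(-5 + 3*(-5*(-12)²))) + 835)² = (1/(2*(-5 + 3*(-5*144))) + 835)² = (1/(2*(-5 + 3*(-720))) + 835)² = (1/(2*(-5 - 2160)) + 835)² = ((½)/(-2165) + 835)² = ((½)*(-1/2165) + 835)² = (-1/4330 + 835)² = (3615549/4330)² = 13072194571401/18748900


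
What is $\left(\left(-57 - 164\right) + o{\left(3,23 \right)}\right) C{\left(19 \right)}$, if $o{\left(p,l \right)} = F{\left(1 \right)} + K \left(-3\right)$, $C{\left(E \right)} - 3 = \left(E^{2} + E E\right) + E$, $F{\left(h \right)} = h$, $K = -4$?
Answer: $-154752$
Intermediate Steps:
$C{\left(E \right)} = 3 + E + 2 E^{2}$ ($C{\left(E \right)} = 3 + \left(\left(E^{2} + E E\right) + E\right) = 3 + \left(\left(E^{2} + E^{2}\right) + E\right) = 3 + \left(2 E^{2} + E\right) = 3 + \left(E + 2 E^{2}\right) = 3 + E + 2 E^{2}$)
$o{\left(p,l \right)} = 13$ ($o{\left(p,l \right)} = 1 - -12 = 1 + 12 = 13$)
$\left(\left(-57 - 164\right) + o{\left(3,23 \right)}\right) C{\left(19 \right)} = \left(\left(-57 - 164\right) + 13\right) \left(3 + 19 + 2 \cdot 19^{2}\right) = \left(-221 + 13\right) \left(3 + 19 + 2 \cdot 361\right) = - 208 \left(3 + 19 + 722\right) = \left(-208\right) 744 = -154752$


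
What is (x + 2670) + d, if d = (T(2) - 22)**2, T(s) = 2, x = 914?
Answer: 3984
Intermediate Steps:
d = 400 (d = (2 - 22)**2 = (-20)**2 = 400)
(x + 2670) + d = (914 + 2670) + 400 = 3584 + 400 = 3984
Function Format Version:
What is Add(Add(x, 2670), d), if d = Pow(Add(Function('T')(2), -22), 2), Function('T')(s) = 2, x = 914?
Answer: 3984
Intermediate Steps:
d = 400 (d = Pow(Add(2, -22), 2) = Pow(-20, 2) = 400)
Add(Add(x, 2670), d) = Add(Add(914, 2670), 400) = Add(3584, 400) = 3984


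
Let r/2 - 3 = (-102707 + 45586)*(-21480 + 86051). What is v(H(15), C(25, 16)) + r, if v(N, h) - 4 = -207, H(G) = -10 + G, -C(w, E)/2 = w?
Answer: -7376720379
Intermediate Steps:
C(w, E) = -2*w
v(N, h) = -203 (v(N, h) = 4 - 207 = -203)
r = -7376720176 (r = 6 + 2*((-102707 + 45586)*(-21480 + 86051)) = 6 + 2*(-57121*64571) = 6 + 2*(-3688360091) = 6 - 7376720182 = -7376720176)
v(H(15), C(25, 16)) + r = -203 - 7376720176 = -7376720379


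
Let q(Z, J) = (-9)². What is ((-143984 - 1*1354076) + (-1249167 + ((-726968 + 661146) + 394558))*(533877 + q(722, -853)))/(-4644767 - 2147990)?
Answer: 491472993958/6792757 ≈ 72353.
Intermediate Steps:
q(Z, J) = 81
((-143984 - 1*1354076) + (-1249167 + ((-726968 + 661146) + 394558))*(533877 + q(722, -853)))/(-4644767 - 2147990) = ((-143984 - 1*1354076) + (-1249167 + ((-726968 + 661146) + 394558))*(533877 + 81))/(-4644767 - 2147990) = ((-143984 - 1354076) + (-1249167 + (-65822 + 394558))*533958)/(-6792757) = (-1498060 + (-1249167 + 328736)*533958)*(-1/6792757) = (-1498060 - 920431*533958)*(-1/6792757) = (-1498060 - 491471495898)*(-1/6792757) = -491472993958*(-1/6792757) = 491472993958/6792757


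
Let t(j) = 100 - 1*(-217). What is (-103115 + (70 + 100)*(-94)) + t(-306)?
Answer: -118778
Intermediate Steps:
t(j) = 317 (t(j) = 100 + 217 = 317)
(-103115 + (70 + 100)*(-94)) + t(-306) = (-103115 + (70 + 100)*(-94)) + 317 = (-103115 + 170*(-94)) + 317 = (-103115 - 15980) + 317 = -119095 + 317 = -118778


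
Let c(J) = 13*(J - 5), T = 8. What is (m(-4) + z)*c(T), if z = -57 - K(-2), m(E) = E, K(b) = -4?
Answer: -2223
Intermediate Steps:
c(J) = -65 + 13*J (c(J) = 13*(-5 + J) = -65 + 13*J)
z = -53 (z = -57 - 1*(-4) = -57 + 4 = -53)
(m(-4) + z)*c(T) = (-4 - 53)*(-65 + 13*8) = -57*(-65 + 104) = -57*39 = -2223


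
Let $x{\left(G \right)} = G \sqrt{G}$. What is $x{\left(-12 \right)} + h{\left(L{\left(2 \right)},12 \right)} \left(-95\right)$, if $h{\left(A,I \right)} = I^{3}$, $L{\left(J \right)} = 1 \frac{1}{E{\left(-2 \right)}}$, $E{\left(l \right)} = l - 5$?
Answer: $-164160 - 24 i \sqrt{3} \approx -1.6416 \cdot 10^{5} - 41.569 i$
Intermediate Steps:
$E{\left(l \right)} = -5 + l$
$L{\left(J \right)} = - \frac{1}{7}$ ($L{\left(J \right)} = 1 \frac{1}{-5 - 2} = 1 \frac{1}{-7} = 1 \left(- \frac{1}{7}\right) = - \frac{1}{7}$)
$x{\left(G \right)} = G^{\frac{3}{2}}$
$x{\left(-12 \right)} + h{\left(L{\left(2 \right)},12 \right)} \left(-95\right) = \left(-12\right)^{\frac{3}{2}} + 12^{3} \left(-95\right) = - 24 i \sqrt{3} + 1728 \left(-95\right) = - 24 i \sqrt{3} - 164160 = -164160 - 24 i \sqrt{3}$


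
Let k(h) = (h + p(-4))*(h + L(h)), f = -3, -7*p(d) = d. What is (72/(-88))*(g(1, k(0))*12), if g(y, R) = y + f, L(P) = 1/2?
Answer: 216/11 ≈ 19.636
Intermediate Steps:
p(d) = -d/7
L(P) = 1/2
k(h) = (1/2 + h)*(4/7 + h) (k(h) = (h - 1/7*(-4))*(h + 1/2) = (h + 4/7)*(1/2 + h) = (4/7 + h)*(1/2 + h) = (1/2 + h)*(4/7 + h))
g(y, R) = -3 + y (g(y, R) = y - 3 = -3 + y)
(72/(-88))*(g(1, k(0))*12) = (72/(-88))*((-3 + 1)*12) = (-1/88*72)*(-2*12) = -9/11*(-24) = 216/11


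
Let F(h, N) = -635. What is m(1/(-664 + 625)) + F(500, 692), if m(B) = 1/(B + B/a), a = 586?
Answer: -395599/587 ≈ -673.93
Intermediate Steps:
m(B) = 586/(587*B) (m(B) = 1/(B + B/586) = 1/(587*B/586) = 586/(587*B))
m(1/(-664 + 625)) + F(500, 692) = 586/(587*(1/(-664 + 625))) - 635 = 586/(587*(1/(-39))) - 635 = 586/(587*(-1/39)) - 635 = (586/587)*(-39) - 635 = -22854/587 - 635 = -395599/587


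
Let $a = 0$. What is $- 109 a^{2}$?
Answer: $0$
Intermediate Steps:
$- 109 a^{2} = - 109 \cdot 0^{2} = \left(-109\right) 0 = 0$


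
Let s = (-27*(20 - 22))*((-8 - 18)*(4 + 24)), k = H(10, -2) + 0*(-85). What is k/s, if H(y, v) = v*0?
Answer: 0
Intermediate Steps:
H(y, v) = 0
k = 0 (k = 0 + 0*(-85) = 0 + 0 = 0)
s = -39312 (s = (-27*(-2))*(-26*28) = 54*(-728) = -39312)
k/s = 0/(-39312) = 0*(-1/39312) = 0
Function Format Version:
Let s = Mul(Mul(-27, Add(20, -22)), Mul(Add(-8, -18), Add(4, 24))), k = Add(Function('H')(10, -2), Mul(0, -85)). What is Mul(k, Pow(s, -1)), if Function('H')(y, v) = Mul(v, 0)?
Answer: 0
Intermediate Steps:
Function('H')(y, v) = 0
k = 0 (k = Add(0, Mul(0, -85)) = Add(0, 0) = 0)
s = -39312 (s = Mul(Mul(-27, -2), Mul(-26, 28)) = Mul(54, -728) = -39312)
Mul(k, Pow(s, -1)) = Mul(0, Pow(-39312, -1)) = Mul(0, Rational(-1, 39312)) = 0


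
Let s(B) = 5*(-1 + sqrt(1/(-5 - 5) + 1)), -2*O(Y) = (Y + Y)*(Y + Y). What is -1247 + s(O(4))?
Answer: -1252 + 3*sqrt(10)/2 ≈ -1247.3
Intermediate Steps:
O(Y) = -2*Y**2 (O(Y) = -(Y + Y)*(Y + Y)/2 = -2*Y*2*Y/2 = -2*Y**2)
s(B) = -5 + 3*sqrt(10)/2 (s(B) = 5*(-1 + sqrt(1/(-10) + 1)) = 5*(-1 + sqrt(-1/10 + 1)) = 5*(-1 + sqrt(9/10)) = 5*(-1 + 3*sqrt(10)/10) = -5 + 3*sqrt(10)/2)
-1247 + s(O(4)) = -1247 + (-5 + 3*sqrt(10)/2) = -1252 + 3*sqrt(10)/2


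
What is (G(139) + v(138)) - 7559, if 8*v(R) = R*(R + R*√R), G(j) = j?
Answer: -10079/2 + 4761*√138/2 ≈ 22925.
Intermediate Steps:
v(R) = R*(R + R^(3/2))/8 (v(R) = (R*(R + R*√R))/8 = (R*(R + R^(3/2)))/8 = R*(R + R^(3/2))/8)
(G(139) + v(138)) - 7559 = (139 + ((⅛)*138² + 138^(5/2)/8)) - 7559 = (139 + ((⅛)*19044 + (19044*√138)/8)) - 7559 = (139 + (4761/2 + 4761*√138/2)) - 7559 = (5039/2 + 4761*√138/2) - 7559 = -10079/2 + 4761*√138/2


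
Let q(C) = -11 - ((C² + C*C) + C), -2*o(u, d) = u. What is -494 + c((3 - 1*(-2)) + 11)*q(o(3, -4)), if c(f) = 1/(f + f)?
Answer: -7911/16 ≈ -494.44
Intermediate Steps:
o(u, d) = -u/2
q(C) = -11 - C - 2*C² (q(C) = -11 - ((C² + C²) + C) = -11 - (2*C² + C) = -11 - (C + 2*C²) = -11 + (-C - 2*C²) = -11 - C - 2*C²)
c(f) = 1/(2*f)
-494 + c((3 - 1*(-2)) + 11)*q(o(3, -4)) = -494 + (1/(2*((3 - 1*(-2)) + 11)))*(-11 - (-1)*3/2 - 2*(-½*3)²) = -494 + (1/(2*((3 + 2) + 11)))*(-11 - 1*(-3/2) - 2*(-3/2)²) = -494 + (1/(2*(5 + 11)))*(-11 + 3/2 - 2*9/4) = -494 + ((½)/16)*(-11 + 3/2 - 9/2) = -494 + ((½)*(1/16))*(-14) = -494 + (1/32)*(-14) = -494 - 7/16 = -7911/16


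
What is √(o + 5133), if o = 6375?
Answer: 2*√2877 ≈ 107.28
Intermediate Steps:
√(o + 5133) = √(6375 + 5133) = √11508 = 2*√2877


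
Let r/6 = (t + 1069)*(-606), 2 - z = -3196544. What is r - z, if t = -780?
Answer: -4247350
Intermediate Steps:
z = 3196546 (z = 2 - 1*(-3196544) = 2 + 3196544 = 3196546)
r = -1050804 (r = 6*((-780 + 1069)*(-606)) = 6*(289*(-606)) = 6*(-175134) = -1050804)
r - z = -1050804 - 1*3196546 = -1050804 - 3196546 = -4247350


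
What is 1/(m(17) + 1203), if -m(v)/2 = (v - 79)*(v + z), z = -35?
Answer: -1/1029 ≈ -0.00097182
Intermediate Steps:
m(v) = -2*(-79 + v)*(-35 + v) (m(v) = -2*(v - 79)*(v - 35) = -2*(-79 + v)*(-35 + v))
1/(m(17) + 1203) = 1/((-5530 - 2*17**2 + 228*17) + 1203) = 1/((-5530 - 2*289 + 3876) + 1203) = 1/((-5530 - 578 + 3876) + 1203) = 1/(-2232 + 1203) = 1/(-1029) = -1/1029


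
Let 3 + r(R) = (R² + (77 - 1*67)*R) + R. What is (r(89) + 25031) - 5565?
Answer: 28363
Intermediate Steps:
r(R) = -3 + R² + 11*R (r(R) = -3 + ((R² + (77 - 1*67)*R) + R) = -3 + ((R² + (77 - 67)*R) + R) = -3 + ((R² + 10*R) + R) = -3 + (R² + 11*R) = -3 + R² + 11*R)
(r(89) + 25031) - 5565 = ((-3 + 89² + 11*89) + 25031) - 5565 = ((-3 + 7921 + 979) + 25031) - 5565 = (8897 + 25031) - 5565 = 33928 - 5565 = 28363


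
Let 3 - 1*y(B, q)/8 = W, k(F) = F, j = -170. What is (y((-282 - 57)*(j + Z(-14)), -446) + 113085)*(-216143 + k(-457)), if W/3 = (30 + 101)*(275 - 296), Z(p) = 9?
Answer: -38800207800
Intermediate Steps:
W = -8253 (W = 3*((30 + 101)*(275 - 296)) = 3*(131*(-21)) = 3*(-2751) = -8253)
y(B, q) = 66048 (y(B, q) = 24 - 8*(-8253) = 24 + 66024 = 66048)
(y((-282 - 57)*(j + Z(-14)), -446) + 113085)*(-216143 + k(-457)) = (66048 + 113085)*(-216143 - 457) = 179133*(-216600) = -38800207800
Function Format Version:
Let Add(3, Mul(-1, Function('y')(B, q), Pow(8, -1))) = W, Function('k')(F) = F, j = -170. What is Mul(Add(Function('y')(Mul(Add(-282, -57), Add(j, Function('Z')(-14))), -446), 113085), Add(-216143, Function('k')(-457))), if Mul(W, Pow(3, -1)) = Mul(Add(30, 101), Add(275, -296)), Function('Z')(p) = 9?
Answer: -38800207800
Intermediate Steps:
W = -8253 (W = Mul(3, Mul(Add(30, 101), Add(275, -296))) = Mul(3, Mul(131, -21)) = Mul(3, -2751) = -8253)
Function('y')(B, q) = 66048 (Function('y')(B, q) = Add(24, Mul(-8, -8253)) = Add(24, 66024) = 66048)
Mul(Add(Function('y')(Mul(Add(-282, -57), Add(j, Function('Z')(-14))), -446), 113085), Add(-216143, Function('k')(-457))) = Mul(Add(66048, 113085), Add(-216143, -457)) = Mul(179133, -216600) = -38800207800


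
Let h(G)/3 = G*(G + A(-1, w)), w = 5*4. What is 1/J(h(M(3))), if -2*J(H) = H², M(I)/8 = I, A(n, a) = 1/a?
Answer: -25/37480482 ≈ -6.6701e-7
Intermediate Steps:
w = 20
M(I) = 8*I
h(G) = 3*G*(1/20 + G) (h(G) = 3*(G*(G + 1/20)) = 3*(G*(1/20 + G)) = 3*G*(1/20 + G))
J(H) = -H²/2
1/J(h(M(3))) = 1/(-324*(1 + 20*(8*3))²/25/2) = 1/(-324*(1 + 20*24)²/25/2) = 1/(-324*(1 + 480)²/25/2) = 1/(-((3/20)*24*481)²/2) = 1/(-(8658/5)²/2) = 1/(-½*74960964/25) = 1/(-37480482/25) = -25/37480482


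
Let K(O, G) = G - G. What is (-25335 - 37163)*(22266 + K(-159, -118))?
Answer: -1391580468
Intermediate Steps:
K(O, G) = 0
(-25335 - 37163)*(22266 + K(-159, -118)) = (-25335 - 37163)*(22266 + 0) = -62498*22266 = -1391580468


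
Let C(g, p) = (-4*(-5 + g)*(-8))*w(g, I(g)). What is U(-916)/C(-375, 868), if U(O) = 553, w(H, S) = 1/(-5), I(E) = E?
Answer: 553/2432 ≈ 0.22738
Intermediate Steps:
w(H, S) = -1/5
C(g, p) = 32 - 32*g/5 (C(g, p) = (-4*(-5 + g)*(-8))*(-1/5) = ((20 - 4*g)*(-8))*(-1/5) = (-160 + 32*g)*(-1/5) = 32 - 32*g/5)
U(-916)/C(-375, 868) = 553/(32 - 32/5*(-375)) = 553/(32 + 2400) = 553/2432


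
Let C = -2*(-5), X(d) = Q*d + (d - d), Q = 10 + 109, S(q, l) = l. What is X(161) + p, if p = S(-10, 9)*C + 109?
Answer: 19358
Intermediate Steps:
Q = 119
X(d) = 119*d (X(d) = 119*d + (d - d) = 119*d + 0 = 119*d)
C = 10
p = 199 (p = 9*10 + 109 = 90 + 109 = 199)
X(161) + p = 119*161 + 199 = 19159 + 199 = 19358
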